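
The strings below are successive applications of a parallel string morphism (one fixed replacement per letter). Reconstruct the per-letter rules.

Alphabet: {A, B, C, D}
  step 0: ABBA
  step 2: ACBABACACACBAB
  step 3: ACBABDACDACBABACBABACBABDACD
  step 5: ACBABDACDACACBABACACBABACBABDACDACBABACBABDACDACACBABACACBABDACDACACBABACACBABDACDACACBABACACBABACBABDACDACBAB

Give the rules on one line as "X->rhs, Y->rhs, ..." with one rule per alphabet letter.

  step 2 ⇒ step 3: ACBABACACACBAB ⇒ AC·BAB·D·AC·D·AC·BAB·AC·BAB·AC·BAB·D·AC·D
    A ↦ AC
    B ↦ D
    C ↦ BAB
    D ↦ AC  (constrained at step 3)

A->AC, B->D, C->BAB, D->AC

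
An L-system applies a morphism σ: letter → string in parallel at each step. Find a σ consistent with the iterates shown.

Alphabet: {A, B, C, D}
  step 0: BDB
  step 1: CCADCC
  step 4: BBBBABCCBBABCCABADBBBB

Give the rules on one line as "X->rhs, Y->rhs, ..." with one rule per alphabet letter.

A->AB, B->CC, C->B, D->AD

  step 0 ⇒ step 1: BDB ⇒ CC·AD·CC
    B ↦ CC
    D ↦ AD
    A ↦ AB  (constrained at step 1)
    C ↦ B  (constrained at step 1)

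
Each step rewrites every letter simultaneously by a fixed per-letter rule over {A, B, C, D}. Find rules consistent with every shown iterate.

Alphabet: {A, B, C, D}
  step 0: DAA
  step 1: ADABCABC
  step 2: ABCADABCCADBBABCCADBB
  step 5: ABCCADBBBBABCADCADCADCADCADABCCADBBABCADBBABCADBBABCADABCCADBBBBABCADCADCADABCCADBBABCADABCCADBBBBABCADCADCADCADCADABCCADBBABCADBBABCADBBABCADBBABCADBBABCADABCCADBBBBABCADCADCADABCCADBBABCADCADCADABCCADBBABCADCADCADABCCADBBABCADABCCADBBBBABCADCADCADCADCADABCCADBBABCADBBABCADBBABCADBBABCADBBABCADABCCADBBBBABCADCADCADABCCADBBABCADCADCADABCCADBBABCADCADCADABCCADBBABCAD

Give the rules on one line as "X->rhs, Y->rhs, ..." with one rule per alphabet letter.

  step 1 ⇒ step 2: ADABCABC ⇒ ABC·AD·ABC·CAD·BB·ABC·CAD·BB
    A ↦ ABC
    B ↦ CAD
    C ↦ BB
    D ↦ AD

A->ABC, B->CAD, C->BB, D->AD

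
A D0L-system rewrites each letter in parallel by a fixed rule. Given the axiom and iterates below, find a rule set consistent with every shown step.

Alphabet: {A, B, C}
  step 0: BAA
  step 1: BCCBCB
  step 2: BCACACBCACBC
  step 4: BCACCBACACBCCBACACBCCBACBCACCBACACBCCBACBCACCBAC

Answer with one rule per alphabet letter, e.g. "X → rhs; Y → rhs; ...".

A->CB, B->BC, C->AC

  step 1 ⇒ step 2: BCCBCB ⇒ BC·AC·AC·BC·AC·BC
    B ↦ BC
    C ↦ AC
  step 0 ⇒ step 1: BAA ⇒ BC·CB·CB
    A ↦ CB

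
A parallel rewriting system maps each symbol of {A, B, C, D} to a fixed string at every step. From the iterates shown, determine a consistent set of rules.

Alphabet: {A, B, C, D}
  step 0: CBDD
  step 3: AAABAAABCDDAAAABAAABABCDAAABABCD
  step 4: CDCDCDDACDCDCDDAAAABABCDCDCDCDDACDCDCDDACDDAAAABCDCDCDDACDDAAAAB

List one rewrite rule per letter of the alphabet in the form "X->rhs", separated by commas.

A->CD, B->DA, C->AA, D->AB

  step 3 ⇒ step 4: AAABAAABCDDAAAABAAABABCDAAABABCD ⇒ CD·CD·CD·DA·CD·CD·CD·DA·AA·AB·AB·CD·CD·CD·CD·DA·CD·CD·CD·DA·CD·DA·AA·AB·CD·CD·CD·DA·CD·DA·AA·AB
    A ↦ CD
    B ↦ DA
    C ↦ AA
    D ↦ AB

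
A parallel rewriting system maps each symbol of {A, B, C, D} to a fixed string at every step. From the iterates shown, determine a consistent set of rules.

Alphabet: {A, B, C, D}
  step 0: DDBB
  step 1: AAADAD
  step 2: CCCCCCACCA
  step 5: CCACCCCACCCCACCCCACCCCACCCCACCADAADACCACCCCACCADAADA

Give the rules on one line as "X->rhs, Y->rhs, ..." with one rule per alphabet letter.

A->CC, B->AD, C->BD, D->A

  step 1 ⇒ step 2: AAADAD ⇒ CC·CC·CC·A·CC·A
    A ↦ CC
    D ↦ A
  step 0 ⇒ step 1: DDBB ⇒ A·A·AD·AD
    B ↦ AD
    C ↦ BD  (constrained at step 2)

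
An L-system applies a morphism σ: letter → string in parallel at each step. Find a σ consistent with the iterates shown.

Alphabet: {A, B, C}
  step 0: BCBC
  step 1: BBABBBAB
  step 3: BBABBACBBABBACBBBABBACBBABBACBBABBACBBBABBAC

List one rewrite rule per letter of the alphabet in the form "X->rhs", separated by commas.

A->C, B->BBA, C->B

  step 0 ⇒ step 1: BCBC ⇒ BBA·B·BBA·B
    B ↦ BBA
    C ↦ B
    A ↦ C  (constrained at step 1)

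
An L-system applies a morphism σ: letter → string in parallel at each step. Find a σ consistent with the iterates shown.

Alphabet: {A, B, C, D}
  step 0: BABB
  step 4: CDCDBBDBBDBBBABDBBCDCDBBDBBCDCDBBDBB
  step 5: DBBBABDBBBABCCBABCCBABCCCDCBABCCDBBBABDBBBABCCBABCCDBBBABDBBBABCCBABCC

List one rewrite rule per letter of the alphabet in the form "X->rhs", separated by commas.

A->D, B->C, C->DBB, D->BAB

  step 4 ⇒ step 5: CDCDBBDBBDBBBABDBBCDCDBBDBBCDCDBBDBB ⇒ DBB·BAB·DBB·BAB·C·C·BAB·C·C·BAB·C·C·C·D·C·BAB·C·C·DBB·BAB·DBB·BAB·C·C·BAB·C·C·DBB·BAB·DBB·BAB·C·C·BAB·C·C
    A ↦ D
    B ↦ C
    C ↦ DBB
    D ↦ BAB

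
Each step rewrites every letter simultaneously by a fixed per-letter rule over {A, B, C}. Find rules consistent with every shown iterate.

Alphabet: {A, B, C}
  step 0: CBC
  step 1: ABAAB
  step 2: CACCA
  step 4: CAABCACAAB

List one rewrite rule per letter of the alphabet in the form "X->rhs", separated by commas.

A->C, B->A, C->AB

  step 1 ⇒ step 2: ABAAB ⇒ C·A·C·C·A
    A ↦ C
    B ↦ A
  step 0 ⇒ step 1: CBC ⇒ AB·A·AB
    C ↦ AB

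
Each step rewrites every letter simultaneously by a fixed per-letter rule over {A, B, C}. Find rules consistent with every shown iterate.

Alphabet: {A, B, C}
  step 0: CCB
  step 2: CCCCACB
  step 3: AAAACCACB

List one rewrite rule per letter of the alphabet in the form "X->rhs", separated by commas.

  step 2 ⇒ step 3: CCCCACB ⇒ A·A·A·A·CC·A·CB
    A ↦ CC
    B ↦ CB
    C ↦ A

A->CC, B->CB, C->A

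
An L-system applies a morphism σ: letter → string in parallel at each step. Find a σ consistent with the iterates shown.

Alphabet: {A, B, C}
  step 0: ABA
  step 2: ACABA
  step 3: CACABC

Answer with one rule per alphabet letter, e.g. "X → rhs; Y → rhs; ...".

  step 2 ⇒ step 3: ACABA ⇒ C·A·C·AB·C
    A ↦ C
    B ↦ AB
    C ↦ A

A->C, B->AB, C->A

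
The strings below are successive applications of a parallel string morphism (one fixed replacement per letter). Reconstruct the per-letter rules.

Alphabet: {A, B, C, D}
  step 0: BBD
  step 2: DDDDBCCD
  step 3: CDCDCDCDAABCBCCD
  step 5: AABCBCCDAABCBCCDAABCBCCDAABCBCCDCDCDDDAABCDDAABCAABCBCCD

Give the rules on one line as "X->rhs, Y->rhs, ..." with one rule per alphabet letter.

  step 2 ⇒ step 3: DDDDBCCD ⇒ CD·CD·CD·CD·AA·BC·BC·CD
    B ↦ AA
    C ↦ BC
    D ↦ CD
    A ↦ D  (constrained at step 3)

A->D, B->AA, C->BC, D->CD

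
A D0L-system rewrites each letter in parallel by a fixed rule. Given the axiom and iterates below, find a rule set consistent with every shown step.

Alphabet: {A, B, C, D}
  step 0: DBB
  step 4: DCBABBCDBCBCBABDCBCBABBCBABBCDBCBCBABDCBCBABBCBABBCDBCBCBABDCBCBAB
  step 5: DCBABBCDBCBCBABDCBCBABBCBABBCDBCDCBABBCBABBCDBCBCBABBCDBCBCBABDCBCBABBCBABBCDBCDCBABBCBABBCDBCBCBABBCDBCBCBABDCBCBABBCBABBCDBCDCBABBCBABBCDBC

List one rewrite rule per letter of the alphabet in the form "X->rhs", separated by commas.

  step 4 ⇒ step 5: DCBABBCDBCBCBABDCBCBABBCBABBCDBCBCBABDCBCBABBCBABBCDBCBCBABDCBCBAB ⇒ DC·BAB·BC·D·BC·BC·BAB·DC·BC·BAB·BC·BAB·BC·D·BC·DC·BAB·BC·BAB·BC·D·BC·BC·BAB·BC·D·BC·BC·BAB·DC·BC·BAB·BC·BAB·BC·D·BC·DC·BAB·BC·BAB·BC·D·BC·BC·BAB·BC·D·BC·BC·BAB·DC·BC·BAB·BC·BAB·BC·D·BC·DC·BAB·BC·BAB·BC·D·BC
    A ↦ D
    B ↦ BC
    C ↦ BAB
    D ↦ DC

A->D, B->BC, C->BAB, D->DC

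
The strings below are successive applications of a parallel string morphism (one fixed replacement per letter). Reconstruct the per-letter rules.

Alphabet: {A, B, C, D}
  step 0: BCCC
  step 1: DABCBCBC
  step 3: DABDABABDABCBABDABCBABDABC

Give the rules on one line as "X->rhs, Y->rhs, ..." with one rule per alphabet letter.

  step 0 ⇒ step 1: BCCC ⇒ DA·BC·BC·BC
    B ↦ DA
    C ↦ BC
    A ↦ B  (constrained at step 1)
    D ↦ BA  (constrained at step 1)

A->B, B->DA, C->BC, D->BA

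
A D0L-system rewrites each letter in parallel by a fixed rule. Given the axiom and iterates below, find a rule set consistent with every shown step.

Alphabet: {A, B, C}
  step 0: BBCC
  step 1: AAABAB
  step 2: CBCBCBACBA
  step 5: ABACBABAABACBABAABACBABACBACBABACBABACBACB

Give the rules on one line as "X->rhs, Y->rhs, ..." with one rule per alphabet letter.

A->CB, B->A, C->AB

  step 1 ⇒ step 2: AAABAB ⇒ CB·CB·CB·A·CB·A
    A ↦ CB
    B ↦ A
  step 0 ⇒ step 1: BBCC ⇒ A·A·AB·AB
    C ↦ AB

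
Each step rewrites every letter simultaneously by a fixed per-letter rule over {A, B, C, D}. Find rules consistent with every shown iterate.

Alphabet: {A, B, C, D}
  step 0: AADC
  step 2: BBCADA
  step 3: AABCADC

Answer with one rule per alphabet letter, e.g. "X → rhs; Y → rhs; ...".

A->C, B->A, C->B, D->AD

  step 2 ⇒ step 3: BBCADA ⇒ A·A·B·C·AD·C
    A ↦ C
    B ↦ A
    C ↦ B
    D ↦ AD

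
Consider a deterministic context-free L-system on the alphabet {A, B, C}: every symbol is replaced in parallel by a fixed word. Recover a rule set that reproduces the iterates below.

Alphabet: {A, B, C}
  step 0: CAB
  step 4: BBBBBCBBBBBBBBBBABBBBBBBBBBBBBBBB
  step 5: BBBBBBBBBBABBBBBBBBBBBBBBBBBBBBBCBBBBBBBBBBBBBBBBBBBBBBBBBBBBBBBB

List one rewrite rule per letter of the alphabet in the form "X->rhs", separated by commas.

A->BC, B->BB, C->A

  step 4 ⇒ step 5: BBBBBCBBBBBBBBBBABBBBBBBBBBBBBBBB ⇒ BB·BB·BB·BB·BB·A·BB·BB·BB·BB·BB·BB·BB·BB·BB·BB·BC·BB·BB·BB·BB·BB·BB·BB·BB·BB·BB·BB·BB·BB·BB·BB·BB
    A ↦ BC
    B ↦ BB
    C ↦ A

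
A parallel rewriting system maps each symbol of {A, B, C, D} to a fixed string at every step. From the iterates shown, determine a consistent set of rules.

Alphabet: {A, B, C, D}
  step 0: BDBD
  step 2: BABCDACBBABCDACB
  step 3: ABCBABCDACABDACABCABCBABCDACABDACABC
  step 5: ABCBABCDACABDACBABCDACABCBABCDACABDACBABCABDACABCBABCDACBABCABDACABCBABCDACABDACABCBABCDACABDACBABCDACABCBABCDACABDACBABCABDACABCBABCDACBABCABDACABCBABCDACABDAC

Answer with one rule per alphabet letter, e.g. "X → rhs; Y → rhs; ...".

A->B, B->ABC, C->DAC, D->A

  step 2 ⇒ step 3: BABCDACBBABCDACB ⇒ ABC·B·ABC·DAC·A·B·DAC·ABC·ABC·B·ABC·DAC·A·B·DAC·ABC
    A ↦ B
    B ↦ ABC
    C ↦ DAC
    D ↦ A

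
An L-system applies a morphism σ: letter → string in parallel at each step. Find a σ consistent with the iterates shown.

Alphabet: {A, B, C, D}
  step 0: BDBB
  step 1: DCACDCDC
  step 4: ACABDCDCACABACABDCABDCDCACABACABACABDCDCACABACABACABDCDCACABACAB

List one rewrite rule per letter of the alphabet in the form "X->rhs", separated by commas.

  step 0 ⇒ step 1: BDBB ⇒ DC·AC·DC·DC
    B ↦ DC
    D ↦ AC
    A ↦ DC  (constrained at step 1)
    C ↦ AB  (constrained at step 1)

A->DC, B->DC, C->AB, D->AC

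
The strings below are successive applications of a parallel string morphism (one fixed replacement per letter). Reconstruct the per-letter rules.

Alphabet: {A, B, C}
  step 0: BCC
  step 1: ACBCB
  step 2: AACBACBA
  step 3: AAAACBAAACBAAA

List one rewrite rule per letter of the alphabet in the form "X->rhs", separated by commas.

A->AA, B->A, C->CB

  step 2 ⇒ step 3: AACBACBA ⇒ AA·AA·CB·A·AA·CB·A·AA
    A ↦ AA
    B ↦ A
    C ↦ CB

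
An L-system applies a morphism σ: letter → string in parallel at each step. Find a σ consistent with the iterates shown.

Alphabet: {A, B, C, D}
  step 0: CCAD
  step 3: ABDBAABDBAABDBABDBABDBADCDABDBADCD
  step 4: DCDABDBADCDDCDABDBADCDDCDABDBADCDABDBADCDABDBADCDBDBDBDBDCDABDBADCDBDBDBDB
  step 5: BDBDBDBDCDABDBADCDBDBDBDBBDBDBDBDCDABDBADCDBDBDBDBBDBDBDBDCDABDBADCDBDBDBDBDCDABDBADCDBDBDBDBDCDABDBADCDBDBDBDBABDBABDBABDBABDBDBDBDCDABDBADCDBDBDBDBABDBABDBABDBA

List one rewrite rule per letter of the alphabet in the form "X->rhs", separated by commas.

A->DCD, B->A, C->D, D->BDB

  step 4 ⇒ step 5: DCDABDBADCDDCDABDBADCDDCDABDBADCDABDBADCDABDBADCDBDBDBDBDCDABDBADCDBDBDBDB ⇒ BDB·D·BDB·DCD·A·BDB·A·DCD·BDB·D·BDB·BDB·D·BDB·DCD·A·BDB·A·DCD·BDB·D·BDB·BDB·D·BDB·DCD·A·BDB·A·DCD·BDB·D·BDB·DCD·A·BDB·A·DCD·BDB·D·BDB·DCD·A·BDB·A·DCD·BDB·D·BDB·A·BDB·A·BDB·A·BDB·A·BDB·D·BDB·DCD·A·BDB·A·DCD·BDB·D·BDB·A·BDB·A·BDB·A·BDB·A
    A ↦ DCD
    B ↦ A
    C ↦ D
    D ↦ BDB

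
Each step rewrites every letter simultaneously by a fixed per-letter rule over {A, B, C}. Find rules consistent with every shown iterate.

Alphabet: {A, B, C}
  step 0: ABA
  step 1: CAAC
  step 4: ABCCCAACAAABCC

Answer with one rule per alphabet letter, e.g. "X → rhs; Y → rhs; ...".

A->C, B->AA, C->AB

  step 0 ⇒ step 1: ABA ⇒ C·AA·C
    A ↦ C
    B ↦ AA
    C ↦ AB  (constrained at step 1)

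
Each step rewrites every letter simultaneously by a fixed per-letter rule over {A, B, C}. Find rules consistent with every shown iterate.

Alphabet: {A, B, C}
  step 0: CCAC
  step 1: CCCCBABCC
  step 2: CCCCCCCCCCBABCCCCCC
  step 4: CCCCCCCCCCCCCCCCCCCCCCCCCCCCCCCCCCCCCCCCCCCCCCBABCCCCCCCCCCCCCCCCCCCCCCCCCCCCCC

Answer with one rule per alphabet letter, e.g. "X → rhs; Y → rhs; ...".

  step 1 ⇒ step 2: CCCCBABCC ⇒ CC·CC·CC·CC·CC·BAB·CC·CC·CC
    A ↦ BAB
    B ↦ CC
    C ↦ CC

A->BAB, B->CC, C->CC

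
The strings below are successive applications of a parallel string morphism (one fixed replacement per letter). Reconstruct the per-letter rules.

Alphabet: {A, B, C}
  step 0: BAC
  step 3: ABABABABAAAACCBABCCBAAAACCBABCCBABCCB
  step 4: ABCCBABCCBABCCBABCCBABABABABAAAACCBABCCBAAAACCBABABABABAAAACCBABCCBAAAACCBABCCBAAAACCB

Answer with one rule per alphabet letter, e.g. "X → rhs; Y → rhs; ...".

  step 3 ⇒ step 4: ABABABABAAAACCBABCCBAAAACCBABCCBABCCB ⇒ AB·CCB·AB·CCB·AB·CCB·AB·CCB·AB·AB·AB·AB·AA·AA·CCB·AB·CCB·AA·AA·CCB·AB·AB·AB·AB·AA·AA·CCB·AB·CCB·AA·AA·CCB·AB·CCB·AA·AA·CCB
    A ↦ AB
    B ↦ CCB
    C ↦ AA

A->AB, B->CCB, C->AA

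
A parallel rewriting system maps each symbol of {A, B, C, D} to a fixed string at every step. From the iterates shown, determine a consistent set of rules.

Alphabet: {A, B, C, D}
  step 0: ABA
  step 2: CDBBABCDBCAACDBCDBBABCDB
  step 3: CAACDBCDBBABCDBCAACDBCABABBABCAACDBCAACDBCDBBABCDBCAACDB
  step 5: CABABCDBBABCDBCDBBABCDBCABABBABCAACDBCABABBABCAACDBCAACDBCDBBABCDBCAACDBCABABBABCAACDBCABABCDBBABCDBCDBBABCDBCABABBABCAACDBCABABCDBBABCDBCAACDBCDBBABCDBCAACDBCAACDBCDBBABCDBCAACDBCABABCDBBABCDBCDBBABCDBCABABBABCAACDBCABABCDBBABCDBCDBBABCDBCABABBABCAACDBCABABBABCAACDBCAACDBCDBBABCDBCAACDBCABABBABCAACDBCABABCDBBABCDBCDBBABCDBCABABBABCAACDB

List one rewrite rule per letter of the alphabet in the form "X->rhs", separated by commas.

  step 2 ⇒ step 3: CDBBABCDBCAACDBCDBBABCDB ⇒ CA·A·CDB·CDB·BAB·CDB·CA·A·CDB·CA·BAB·BAB·CA·A·CDB·CA·A·CDB·CDB·BAB·CDB·CA·A·CDB
    A ↦ BAB
    B ↦ CDB
    C ↦ CA
    D ↦ A

A->BAB, B->CDB, C->CA, D->A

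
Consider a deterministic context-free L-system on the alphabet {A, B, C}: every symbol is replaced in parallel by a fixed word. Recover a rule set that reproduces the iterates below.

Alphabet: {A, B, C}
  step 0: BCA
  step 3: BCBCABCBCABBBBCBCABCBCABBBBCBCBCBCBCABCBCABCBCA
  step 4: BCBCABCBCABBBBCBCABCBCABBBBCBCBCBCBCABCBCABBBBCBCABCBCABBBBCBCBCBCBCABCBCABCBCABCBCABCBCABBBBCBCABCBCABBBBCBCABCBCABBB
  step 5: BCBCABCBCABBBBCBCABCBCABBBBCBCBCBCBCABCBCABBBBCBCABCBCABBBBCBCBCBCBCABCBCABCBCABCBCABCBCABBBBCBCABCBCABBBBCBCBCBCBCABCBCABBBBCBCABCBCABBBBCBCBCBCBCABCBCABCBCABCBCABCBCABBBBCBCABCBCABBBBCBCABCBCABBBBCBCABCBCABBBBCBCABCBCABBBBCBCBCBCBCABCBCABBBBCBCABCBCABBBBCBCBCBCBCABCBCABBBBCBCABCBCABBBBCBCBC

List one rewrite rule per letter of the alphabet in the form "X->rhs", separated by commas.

  step 4 ⇒ step 5: BCBCABCBCABBBBCBCABCBCABBBBCBCBCBCBCABCBCABBBBCBCABCBCABBBBCBCBCBCBCABCBCABCBCABCBCABCBCABBBBCBCABCBCABBBBCBCABCBCABBB ⇒ BC·BCA·BC·BCA·BBB·BC·BCA·BC·BCA·BBB·BC·BC·BC·BC·BCA·BC·BCA·BBB·BC·BCA·BC·BCA·BBB·BC·BC·BC·BC·BCA·BC·BCA·BC·BCA·BC·BCA·BC·BCA·BBB·BC·BCA·BC·BCA·BBB·BC·BC·BC·BC·BCA·BC·BCA·BBB·BC·BCA·BC·BCA·BBB·BC·BC·BC·BC·BCA·BC·BCA·BC·BCA·BC·BCA·BC·BCA·BBB·BC·BCA·BC·BCA·BBB·BC·BCA·BC·BCA·BBB·BC·BCA·BC·BCA·BBB·BC·BCA·BC·BCA·BBB·BC·BC·BC·BC·BCA·BC·BCA·BBB·BC·BCA·BC·BCA·BBB·BC·BC·BC·BC·BCA·BC·BCA·BBB·BC·BCA·BC·BCA·BBB·BC·BC·BC
    A ↦ BBB
    B ↦ BC
    C ↦ BCA

A->BBB, B->BC, C->BCA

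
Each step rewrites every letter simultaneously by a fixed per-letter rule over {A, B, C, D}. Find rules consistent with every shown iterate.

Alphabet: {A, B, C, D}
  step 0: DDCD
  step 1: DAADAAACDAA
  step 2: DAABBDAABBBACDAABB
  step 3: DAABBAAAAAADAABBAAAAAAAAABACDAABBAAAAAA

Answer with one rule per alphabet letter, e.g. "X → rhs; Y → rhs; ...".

A->B, B->AAA, C->AC, D->DAA

  step 2 ⇒ step 3: DAABBDAABBBACDAABB ⇒ DAA·B·B·AAA·AAA·DAA·B·B·AAA·AAA·AAA·B·AC·DAA·B·B·AAA·AAA
    A ↦ B
    B ↦ AAA
    C ↦ AC
    D ↦ DAA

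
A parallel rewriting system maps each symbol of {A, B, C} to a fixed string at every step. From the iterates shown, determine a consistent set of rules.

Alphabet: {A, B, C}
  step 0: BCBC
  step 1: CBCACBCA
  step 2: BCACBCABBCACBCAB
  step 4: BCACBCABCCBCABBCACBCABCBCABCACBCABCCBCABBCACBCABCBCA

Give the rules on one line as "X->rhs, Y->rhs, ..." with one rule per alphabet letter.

  step 1 ⇒ step 2: CBCACBCA ⇒ BCA·C·BCA·B·BCA·C·BCA·B
    A ↦ B
    B ↦ C
    C ↦ BCA

A->B, B->C, C->BCA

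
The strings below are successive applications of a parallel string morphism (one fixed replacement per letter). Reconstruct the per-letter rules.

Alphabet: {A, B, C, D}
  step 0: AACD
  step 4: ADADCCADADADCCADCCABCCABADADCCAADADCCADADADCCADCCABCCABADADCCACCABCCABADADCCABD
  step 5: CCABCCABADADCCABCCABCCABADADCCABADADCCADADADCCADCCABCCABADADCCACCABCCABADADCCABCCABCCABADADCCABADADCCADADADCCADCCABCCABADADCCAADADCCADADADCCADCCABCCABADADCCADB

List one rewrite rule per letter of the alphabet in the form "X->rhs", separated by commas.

  step 4 ⇒ step 5: ADADCCADADADCCADCCABCCABADADCCAADADCCADADADCCADCCABCCABADADCCACCABCCABADADCCABD ⇒ CCA·B·CCA·B·AD·AD·CCA·B·CCA·B·CCA·B·AD·AD·CCA·B·AD·AD·CCA·D·AD·AD·CCA·D·CCA·B·CCA·B·AD·AD·CCA·CCA·B·CCA·B·AD·AD·CCA·B·CCA·B·CCA·B·AD·AD·CCA·B·AD·AD·CCA·D·AD·AD·CCA·D·CCA·B·CCA·B·AD·AD·CCA·AD·AD·CCA·D·AD·AD·CCA·D·CCA·B·CCA·B·AD·AD·CCA·D·B
    A ↦ CCA
    B ↦ D
    C ↦ AD
    D ↦ B

A->CCA, B->D, C->AD, D->B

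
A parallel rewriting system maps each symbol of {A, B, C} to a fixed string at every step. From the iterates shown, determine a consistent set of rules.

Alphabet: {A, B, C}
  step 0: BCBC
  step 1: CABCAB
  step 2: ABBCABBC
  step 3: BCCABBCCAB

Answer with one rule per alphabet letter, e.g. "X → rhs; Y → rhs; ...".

  step 2 ⇒ step 3: ABBCABBC ⇒ B·C·C·AB·B·C·C·AB
    A ↦ B
    B ↦ C
    C ↦ AB

A->B, B->C, C->AB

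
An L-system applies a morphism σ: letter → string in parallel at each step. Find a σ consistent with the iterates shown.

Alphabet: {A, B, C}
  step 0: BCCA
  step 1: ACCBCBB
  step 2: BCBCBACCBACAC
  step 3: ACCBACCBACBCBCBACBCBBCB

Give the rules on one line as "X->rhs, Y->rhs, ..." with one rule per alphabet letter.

A->B, B->AC, C->CB

  step 2 ⇒ step 3: BCBCBACCBACAC ⇒ AC·CB·AC·CB·AC·B·CB·CB·AC·B·CB·B·CB
    A ↦ B
    B ↦ AC
    C ↦ CB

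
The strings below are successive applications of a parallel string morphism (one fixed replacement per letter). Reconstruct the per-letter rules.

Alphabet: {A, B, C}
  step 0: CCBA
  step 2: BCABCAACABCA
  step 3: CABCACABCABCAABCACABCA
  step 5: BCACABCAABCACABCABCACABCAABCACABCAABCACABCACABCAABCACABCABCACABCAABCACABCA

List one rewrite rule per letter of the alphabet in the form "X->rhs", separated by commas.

A->BCA, B->C, C->A

  step 2 ⇒ step 3: BCABCAACABCA ⇒ C·A·BCA·C·A·BCA·BCA·A·BCA·C·A·BCA
    A ↦ BCA
    B ↦ C
    C ↦ A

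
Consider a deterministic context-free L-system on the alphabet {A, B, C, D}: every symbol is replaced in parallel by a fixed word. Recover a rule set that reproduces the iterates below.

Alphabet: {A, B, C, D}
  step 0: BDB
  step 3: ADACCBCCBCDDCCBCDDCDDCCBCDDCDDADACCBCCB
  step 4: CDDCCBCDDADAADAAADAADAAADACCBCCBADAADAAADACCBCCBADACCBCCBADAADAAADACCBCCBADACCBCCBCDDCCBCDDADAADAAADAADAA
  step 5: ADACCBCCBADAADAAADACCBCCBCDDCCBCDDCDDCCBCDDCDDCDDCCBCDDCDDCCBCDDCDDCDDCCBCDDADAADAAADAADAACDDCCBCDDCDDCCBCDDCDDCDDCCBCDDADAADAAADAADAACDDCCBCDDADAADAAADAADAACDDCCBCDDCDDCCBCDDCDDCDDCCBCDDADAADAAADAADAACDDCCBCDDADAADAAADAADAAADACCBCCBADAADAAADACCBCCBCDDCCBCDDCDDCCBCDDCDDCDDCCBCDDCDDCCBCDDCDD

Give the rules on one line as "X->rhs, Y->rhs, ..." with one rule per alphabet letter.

  step 4 ⇒ step 5: CDDCCBCDDADAADAAADAADAAADACCBCCBADAADAAADACCBCCBADACCBCCBADAADAAADACCBCCBADACCBCCBCDDCCBCDDADAADAAADAADAA ⇒ ADA·CCB·CCB·ADA·ADA·A·ADA·CCB·CCB·CDD·CCB·CDD·CDD·CCB·CDD·CDD·CDD·CCB·CDD·CDD·CCB·CDD·CDD·CDD·CCB·CDD·ADA·ADA·A·ADA·ADA·A·CDD·CCB·CDD·CDD·CCB·CDD·CDD·CDD·CCB·CDD·ADA·ADA·A·ADA·ADA·A·CDD·CCB·CDD·ADA·ADA·A·ADA·ADA·A·CDD·CCB·CDD·CDD·CCB·CDD·CDD·CDD·CCB·CDD·ADA·ADA·A·ADA·ADA·A·CDD·CCB·CDD·ADA·ADA·A·ADA·ADA·A·ADA·CCB·CCB·ADA·ADA·A·ADA·CCB·CCB·CDD·CCB·CDD·CDD·CCB·CDD·CDD·CDD·CCB·CDD·CDD·CCB·CDD·CDD
    A ↦ CDD
    B ↦ A
    C ↦ ADA
    D ↦ CCB

A->CDD, B->A, C->ADA, D->CCB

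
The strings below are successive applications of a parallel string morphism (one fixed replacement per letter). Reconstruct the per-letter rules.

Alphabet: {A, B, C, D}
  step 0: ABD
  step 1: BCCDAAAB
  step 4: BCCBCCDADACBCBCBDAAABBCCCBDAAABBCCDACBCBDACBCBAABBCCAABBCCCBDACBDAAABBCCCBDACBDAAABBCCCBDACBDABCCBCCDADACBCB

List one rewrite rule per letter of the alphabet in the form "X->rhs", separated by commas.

A->BCC, B->DA, C->CB, D->AAB

  step 0 ⇒ step 1: ABD ⇒ BCC·DA·AAB
    A ↦ BCC
    B ↦ DA
    D ↦ AAB
    C ↦ CB  (constrained at step 1)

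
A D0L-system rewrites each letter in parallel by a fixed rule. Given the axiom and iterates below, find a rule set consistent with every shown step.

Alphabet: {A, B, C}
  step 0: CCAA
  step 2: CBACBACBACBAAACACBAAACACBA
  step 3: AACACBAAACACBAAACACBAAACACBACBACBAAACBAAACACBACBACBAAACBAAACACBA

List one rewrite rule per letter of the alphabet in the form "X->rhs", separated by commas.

  step 2 ⇒ step 3: CBACBACBACBAAACACBAAACACBA ⇒ AA·CA·CBA·AA·CA·CBA·AA·CA·CBA·AA·CA·CBA·CBA·CBA·AA·CBA·AA·CA·CBA·CBA·CBA·AA·CBA·AA·CA·CBA
    A ↦ CBA
    B ↦ CA
    C ↦ AA

A->CBA, B->CA, C->AA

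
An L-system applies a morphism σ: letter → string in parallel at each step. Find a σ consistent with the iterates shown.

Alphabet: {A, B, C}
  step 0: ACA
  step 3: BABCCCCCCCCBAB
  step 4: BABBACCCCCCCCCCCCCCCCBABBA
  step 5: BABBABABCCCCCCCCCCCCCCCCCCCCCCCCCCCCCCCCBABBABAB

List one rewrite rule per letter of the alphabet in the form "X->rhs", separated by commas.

A->B, B->BA, C->CC

  step 4 ⇒ step 5: BABBACCCCCCCCCCCCCCCCBABBA ⇒ BA·B·BA·BA·B·CC·CC·CC·CC·CC·CC·CC·CC·CC·CC·CC·CC·CC·CC·CC·CC·BA·B·BA·BA·B
    A ↦ B
    B ↦ BA
    C ↦ CC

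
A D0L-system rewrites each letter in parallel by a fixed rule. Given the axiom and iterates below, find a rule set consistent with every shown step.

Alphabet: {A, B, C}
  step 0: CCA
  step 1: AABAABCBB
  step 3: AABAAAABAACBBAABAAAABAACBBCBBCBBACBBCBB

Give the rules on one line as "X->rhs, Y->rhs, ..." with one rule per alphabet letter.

A->CBB, B->A, C->AAB

  step 0 ⇒ step 1: CCA ⇒ AAB·AAB·CBB
    A ↦ CBB
    C ↦ AAB
    B ↦ A  (constrained at step 1)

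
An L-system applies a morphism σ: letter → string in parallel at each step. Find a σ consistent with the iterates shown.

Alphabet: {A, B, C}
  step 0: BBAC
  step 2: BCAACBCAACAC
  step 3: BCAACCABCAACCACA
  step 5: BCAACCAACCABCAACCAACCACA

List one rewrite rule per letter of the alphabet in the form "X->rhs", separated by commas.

A->C, B->BCA, C->A

  step 2 ⇒ step 3: BCAACBCAACAC ⇒ BCA·A·C·C·A·BCA·A·C·C·A·C·A
    A ↦ C
    B ↦ BCA
    C ↦ A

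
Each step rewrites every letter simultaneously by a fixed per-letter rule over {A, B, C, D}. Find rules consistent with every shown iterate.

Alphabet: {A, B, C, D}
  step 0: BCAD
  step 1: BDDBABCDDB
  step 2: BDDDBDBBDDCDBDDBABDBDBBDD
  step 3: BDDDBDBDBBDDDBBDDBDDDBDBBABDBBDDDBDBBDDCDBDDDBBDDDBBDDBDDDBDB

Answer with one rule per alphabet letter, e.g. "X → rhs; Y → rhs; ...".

  step 2 ⇒ step 3: BDDDBDBBDDCDBDDBABDBDBBDD ⇒ BDD·DB·DB·DB·BDD·DB·BDD·BDD·DB·DB·BAB·DB·BDD·DB·DB·BDD·CD·BDD·DB·BDD·DB·BDD·BDD·DB·DB
    A ↦ CD
    B ↦ BDD
    C ↦ BAB
    D ↦ DB

A->CD, B->BDD, C->BAB, D->DB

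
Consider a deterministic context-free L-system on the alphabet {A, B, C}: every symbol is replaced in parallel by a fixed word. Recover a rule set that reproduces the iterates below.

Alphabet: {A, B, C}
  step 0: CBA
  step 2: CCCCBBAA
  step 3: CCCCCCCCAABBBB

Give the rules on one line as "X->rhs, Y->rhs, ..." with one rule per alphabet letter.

  step 2 ⇒ step 3: CCCCBBAA ⇒ CC·CC·CC·CC·A·A·BB·BB
    A ↦ BB
    B ↦ A
    C ↦ CC

A->BB, B->A, C->CC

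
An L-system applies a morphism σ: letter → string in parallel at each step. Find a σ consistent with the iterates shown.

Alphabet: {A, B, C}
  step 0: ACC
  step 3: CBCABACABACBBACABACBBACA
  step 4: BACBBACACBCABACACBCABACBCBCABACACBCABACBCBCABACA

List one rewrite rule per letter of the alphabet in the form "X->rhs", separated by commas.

A->CA, B->CB, C->BA

  step 3 ⇒ step 4: CBCABACABACBBACABACBBACA ⇒ BA·CB·BA·CA·CB·CA·BA·CA·CB·CA·BA·CB·CB·CA·BA·CA·CB·CA·BA·CB·CB·CA·BA·CA
    A ↦ CA
    B ↦ CB
    C ↦ BA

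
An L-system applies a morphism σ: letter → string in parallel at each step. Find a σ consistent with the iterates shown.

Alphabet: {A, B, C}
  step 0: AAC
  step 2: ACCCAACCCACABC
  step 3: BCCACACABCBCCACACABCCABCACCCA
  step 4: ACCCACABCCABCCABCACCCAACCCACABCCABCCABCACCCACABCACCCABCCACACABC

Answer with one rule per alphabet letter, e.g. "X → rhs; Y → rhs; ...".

A->BC, B->ACC, C->CA

  step 3 ⇒ step 4: BCCACACABCBCCACACABCCABCACCCA ⇒ ACC·CA·CA·BC·CA·BC·CA·BC·ACC·CA·ACC·CA·CA·BC·CA·BC·CA·BC·ACC·CA·CA·BC·ACC·CA·BC·CA·CA·CA·BC
    A ↦ BC
    B ↦ ACC
    C ↦ CA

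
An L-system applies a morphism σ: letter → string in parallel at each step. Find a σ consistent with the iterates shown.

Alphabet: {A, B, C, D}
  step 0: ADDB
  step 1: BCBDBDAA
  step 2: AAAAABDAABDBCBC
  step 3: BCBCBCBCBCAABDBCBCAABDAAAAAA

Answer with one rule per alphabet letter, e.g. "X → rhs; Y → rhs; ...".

A->BC, B->AA, C->A, D->BD

  step 2 ⇒ step 3: AAAAABDAABDBCBC ⇒ BC·BC·BC·BC·BC·AA·BD·BC·BC·AA·BD·AA·A·AA·A
    A ↦ BC
    B ↦ AA
    C ↦ A
    D ↦ BD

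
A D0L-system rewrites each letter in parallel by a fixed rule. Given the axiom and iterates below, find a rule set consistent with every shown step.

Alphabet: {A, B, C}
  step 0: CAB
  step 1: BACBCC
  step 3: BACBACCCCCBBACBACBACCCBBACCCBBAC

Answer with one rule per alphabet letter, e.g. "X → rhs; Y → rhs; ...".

  step 0 ⇒ step 1: CAB ⇒ BAC·B·CC
    A ↦ B
    B ↦ CC
    C ↦ BAC

A->B, B->CC, C->BAC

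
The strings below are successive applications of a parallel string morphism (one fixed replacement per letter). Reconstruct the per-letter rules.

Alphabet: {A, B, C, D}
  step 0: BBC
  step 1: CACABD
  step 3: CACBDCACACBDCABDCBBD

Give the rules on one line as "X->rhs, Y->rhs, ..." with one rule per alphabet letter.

  step 0 ⇒ step 1: BBC ⇒ CA·CA·BD
    B ↦ CA
    C ↦ BD
    A ↦ CB  (constrained at step 1)
    D ↦ C  (constrained at step 1)

A->CB, B->CA, C->BD, D->C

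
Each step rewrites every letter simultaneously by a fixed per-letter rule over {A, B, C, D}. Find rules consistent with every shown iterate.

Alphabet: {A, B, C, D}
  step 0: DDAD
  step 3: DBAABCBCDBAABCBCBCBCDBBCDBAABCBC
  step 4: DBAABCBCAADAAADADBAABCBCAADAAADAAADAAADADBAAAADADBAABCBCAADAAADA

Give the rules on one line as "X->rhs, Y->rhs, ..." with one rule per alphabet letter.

A->BC, B->AA, C->DA, D->DB

  step 3 ⇒ step 4: DBAABCBCDBAABCBCBCBCDBBCDBAABCBC ⇒ DB·AA·BC·BC·AA·DA·AA·DA·DB·AA·BC·BC·AA·DA·AA·DA·AA·DA·AA·DA·DB·AA·AA·DA·DB·AA·BC·BC·AA·DA·AA·DA
    A ↦ BC
    B ↦ AA
    C ↦ DA
    D ↦ DB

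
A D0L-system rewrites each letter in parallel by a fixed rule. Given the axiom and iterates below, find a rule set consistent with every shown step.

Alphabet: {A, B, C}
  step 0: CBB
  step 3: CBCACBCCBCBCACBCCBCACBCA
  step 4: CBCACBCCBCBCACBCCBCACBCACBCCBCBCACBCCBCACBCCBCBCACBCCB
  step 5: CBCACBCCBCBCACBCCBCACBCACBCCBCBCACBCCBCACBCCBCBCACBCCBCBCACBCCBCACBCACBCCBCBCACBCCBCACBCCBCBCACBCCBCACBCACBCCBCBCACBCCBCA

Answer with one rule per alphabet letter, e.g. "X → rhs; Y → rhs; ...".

  step 4 ⇒ step 5: CBCACBCCBCBCACBCCBCACBCACBCCBCBCACBCCBCACBCCBCBCACBCCB ⇒ CBC·A·CBC·CB·CBC·A·CBC·CBC·A·CBC·A·CBC·CB·CBC·A·CBC·CBC·A·CBC·CB·CBC·A·CBC·CB·CBC·A·CBC·CBC·A·CBC·A·CBC·CB·CBC·A·CBC·CBC·A·CBC·CB·CBC·A·CBC·CBC·A·CBC·A·CBC·CB·CBC·A·CBC·CBC·A
    A ↦ CB
    B ↦ A
    C ↦ CBC

A->CB, B->A, C->CBC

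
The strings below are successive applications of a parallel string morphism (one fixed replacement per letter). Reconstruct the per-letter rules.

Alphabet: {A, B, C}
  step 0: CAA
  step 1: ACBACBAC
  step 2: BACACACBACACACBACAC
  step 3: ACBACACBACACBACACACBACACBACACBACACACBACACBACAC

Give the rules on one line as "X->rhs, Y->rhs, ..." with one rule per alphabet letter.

  step 2 ⇒ step 3: BACACACBACACACBACAC ⇒ AC·BAC·AC·BAC·AC·BAC·AC·AC·BAC·AC·BAC·AC·BAC·AC·AC·BAC·AC·BAC·AC
    A ↦ BAC
    B ↦ AC
    C ↦ AC

A->BAC, B->AC, C->AC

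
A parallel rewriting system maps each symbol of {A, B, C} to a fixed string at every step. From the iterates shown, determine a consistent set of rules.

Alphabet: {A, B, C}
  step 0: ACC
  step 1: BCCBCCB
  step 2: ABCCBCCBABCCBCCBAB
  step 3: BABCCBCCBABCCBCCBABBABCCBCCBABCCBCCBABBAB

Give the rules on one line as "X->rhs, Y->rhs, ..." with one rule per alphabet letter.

  step 2 ⇒ step 3: ABCCBCCBABCCBCCBAB ⇒ B·AB·CCB·CCB·AB·CCB·CCB·AB·B·AB·CCB·CCB·AB·CCB·CCB·AB·B·AB
    A ↦ B
    B ↦ AB
    C ↦ CCB

A->B, B->AB, C->CCB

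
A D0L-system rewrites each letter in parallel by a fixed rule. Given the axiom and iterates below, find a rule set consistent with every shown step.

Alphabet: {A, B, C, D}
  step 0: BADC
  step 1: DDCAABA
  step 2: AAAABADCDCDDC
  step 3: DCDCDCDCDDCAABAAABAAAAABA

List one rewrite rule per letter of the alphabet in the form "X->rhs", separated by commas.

A->DC, B->D, C->BA, D->AA

  step 2 ⇒ step 3: AAAABADCDCDDC ⇒ DC·DC·DC·DC·D·DC·AA·BA·AA·BA·AA·AA·BA
    A ↦ DC
    B ↦ D
    C ↦ BA
    D ↦ AA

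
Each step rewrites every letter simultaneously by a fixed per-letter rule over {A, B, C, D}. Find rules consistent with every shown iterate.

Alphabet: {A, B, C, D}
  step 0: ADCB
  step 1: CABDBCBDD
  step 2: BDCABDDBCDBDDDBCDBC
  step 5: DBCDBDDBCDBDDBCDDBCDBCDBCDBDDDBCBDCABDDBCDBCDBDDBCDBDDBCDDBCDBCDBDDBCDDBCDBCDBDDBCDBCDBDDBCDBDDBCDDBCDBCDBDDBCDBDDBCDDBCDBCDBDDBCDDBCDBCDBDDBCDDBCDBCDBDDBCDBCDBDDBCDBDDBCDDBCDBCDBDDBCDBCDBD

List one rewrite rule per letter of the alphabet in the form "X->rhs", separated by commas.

A->CAB, B->D, C->BD, D->DBC

  step 1 ⇒ step 2: CABDBCBDD ⇒ BD·CAB·D·DBC·D·BD·D·DBC·DBC
    A ↦ CAB
    B ↦ D
    C ↦ BD
    D ↦ DBC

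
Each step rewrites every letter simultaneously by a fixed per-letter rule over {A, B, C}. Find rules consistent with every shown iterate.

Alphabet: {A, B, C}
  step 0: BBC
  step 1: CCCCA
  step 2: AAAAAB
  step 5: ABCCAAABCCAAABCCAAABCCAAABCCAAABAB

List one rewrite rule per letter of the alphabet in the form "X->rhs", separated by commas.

  step 1 ⇒ step 2: CCCCA ⇒ A·A·A·A·AB
    A ↦ AB
    C ↦ A
  step 0 ⇒ step 1: BBC ⇒ CC·CC·A
    B ↦ CC

A->AB, B->CC, C->A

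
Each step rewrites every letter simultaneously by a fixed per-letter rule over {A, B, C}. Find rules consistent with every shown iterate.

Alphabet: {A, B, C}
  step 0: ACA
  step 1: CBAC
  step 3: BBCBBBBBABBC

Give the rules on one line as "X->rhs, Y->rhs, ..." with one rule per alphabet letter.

A->C, B->BB, C->BA

  step 0 ⇒ step 1: ACA ⇒ C·BA·C
    A ↦ C
    C ↦ BA
    B ↦ BB  (constrained at step 1)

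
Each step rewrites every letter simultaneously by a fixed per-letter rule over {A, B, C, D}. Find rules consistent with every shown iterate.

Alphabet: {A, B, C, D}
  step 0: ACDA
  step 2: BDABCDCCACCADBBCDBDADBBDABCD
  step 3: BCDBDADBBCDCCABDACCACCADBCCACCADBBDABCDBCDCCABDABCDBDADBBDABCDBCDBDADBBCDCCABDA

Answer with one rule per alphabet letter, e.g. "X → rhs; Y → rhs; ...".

A->DB, B->BCD, C->CCA, D->BDA

  step 2 ⇒ step 3: BDABCDCCACCADBBCDBDADBBDABCD ⇒ BCD·BDA·DB·BCD·CCA·BDA·CCA·CCA·DB·CCA·CCA·DB·BDA·BCD·BCD·CCA·BDA·BCD·BDA·DB·BDA·BCD·BCD·BDA·DB·BCD·CCA·BDA
    A ↦ DB
    B ↦ BCD
    C ↦ CCA
    D ↦ BDA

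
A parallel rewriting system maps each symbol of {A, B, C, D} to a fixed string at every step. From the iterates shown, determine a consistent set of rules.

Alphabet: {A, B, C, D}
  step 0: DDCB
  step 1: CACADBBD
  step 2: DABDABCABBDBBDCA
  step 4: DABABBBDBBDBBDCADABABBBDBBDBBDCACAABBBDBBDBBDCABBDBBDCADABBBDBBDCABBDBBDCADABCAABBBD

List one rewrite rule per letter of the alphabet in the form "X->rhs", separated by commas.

A->AB, B->BBD, C->D, D->CA

  step 1 ⇒ step 2: CACADBBD ⇒ D·AB·D·AB·CA·BBD·BBD·CA
    A ↦ AB
    B ↦ BBD
    C ↦ D
    D ↦ CA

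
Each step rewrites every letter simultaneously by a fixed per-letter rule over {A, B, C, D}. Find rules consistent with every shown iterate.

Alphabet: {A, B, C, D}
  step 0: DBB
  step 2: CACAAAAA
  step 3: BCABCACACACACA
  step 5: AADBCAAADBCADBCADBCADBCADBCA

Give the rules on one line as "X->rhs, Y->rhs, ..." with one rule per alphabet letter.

  step 2 ⇒ step 3: CACAAAAA ⇒ B·CA·B·CA·CA·CA·CA·CA
    A ↦ CA
    C ↦ B
    B ↦ D  (constrained at step 0)
    D ↦ AA  (constrained at step 0)

A->CA, B->D, C->B, D->AA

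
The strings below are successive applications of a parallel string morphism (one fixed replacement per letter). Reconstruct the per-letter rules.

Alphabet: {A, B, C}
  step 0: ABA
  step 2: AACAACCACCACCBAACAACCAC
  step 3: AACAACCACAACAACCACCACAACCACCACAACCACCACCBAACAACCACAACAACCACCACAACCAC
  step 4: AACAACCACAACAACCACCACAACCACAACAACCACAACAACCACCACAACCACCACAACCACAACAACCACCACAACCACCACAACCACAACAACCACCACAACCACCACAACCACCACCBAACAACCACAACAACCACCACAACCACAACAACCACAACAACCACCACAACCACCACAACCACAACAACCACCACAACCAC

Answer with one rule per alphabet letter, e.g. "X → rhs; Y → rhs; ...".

A->AAC, B->CB, C->CAC

  step 3 ⇒ step 4: AACAACCACAACAACCACCACAACCACCACAACCACCACCBAACAACCACAACAACCACCACAACCAC ⇒ AAC·AAC·CAC·AAC·AAC·CAC·CAC·AAC·CAC·AAC·AAC·CAC·AAC·AAC·CAC·CAC·AAC·CAC·CAC·AAC·CAC·AAC·AAC·CAC·CAC·AAC·CAC·CAC·AAC·CAC·AAC·AAC·CAC·CAC·AAC·CAC·CAC·AAC·CAC·CAC·CB·AAC·AAC·CAC·AAC·AAC·CAC·CAC·AAC·CAC·AAC·AAC·CAC·AAC·AAC·CAC·CAC·AAC·CAC·CAC·AAC·CAC·AAC·AAC·CAC·CAC·AAC·CAC
    A ↦ AAC
    B ↦ CB
    C ↦ CAC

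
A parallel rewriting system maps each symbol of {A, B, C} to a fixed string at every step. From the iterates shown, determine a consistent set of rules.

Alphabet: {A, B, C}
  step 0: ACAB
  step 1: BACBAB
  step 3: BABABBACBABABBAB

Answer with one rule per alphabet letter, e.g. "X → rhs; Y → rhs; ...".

  step 0 ⇒ step 1: ACAB ⇒ B·AC·B·AB
    A ↦ B
    B ↦ AB
    C ↦ AC

A->B, B->AB, C->AC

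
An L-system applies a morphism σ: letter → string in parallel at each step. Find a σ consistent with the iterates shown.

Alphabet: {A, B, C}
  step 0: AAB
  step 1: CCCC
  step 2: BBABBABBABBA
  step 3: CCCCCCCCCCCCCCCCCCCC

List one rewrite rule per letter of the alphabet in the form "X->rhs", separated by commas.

A->C, B->CC, C->BBA

  step 2 ⇒ step 3: BBABBABBABBA ⇒ CC·CC·C·CC·CC·C·CC·CC·C·CC·CC·C
    A ↦ C
    B ↦ CC
  step 1 ⇒ step 2: CCCC ⇒ BBA·BBA·BBA·BBA
    C ↦ BBA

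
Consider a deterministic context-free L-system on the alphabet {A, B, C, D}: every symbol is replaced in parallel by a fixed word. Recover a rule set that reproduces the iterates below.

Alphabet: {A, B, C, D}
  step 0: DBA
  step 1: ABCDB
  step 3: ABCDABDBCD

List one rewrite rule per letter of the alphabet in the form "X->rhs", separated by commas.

A->DB, B->C, C->D, D->AB

  step 0 ⇒ step 1: DBA ⇒ AB·C·DB
    A ↦ DB
    B ↦ C
    D ↦ AB
    C ↦ D  (constrained at step 1)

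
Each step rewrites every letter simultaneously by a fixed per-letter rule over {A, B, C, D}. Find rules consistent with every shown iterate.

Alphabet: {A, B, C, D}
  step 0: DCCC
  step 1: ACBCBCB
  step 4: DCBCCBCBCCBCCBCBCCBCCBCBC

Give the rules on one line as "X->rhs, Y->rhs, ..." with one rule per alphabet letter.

  step 0 ⇒ step 1: DCCC ⇒ A·CB·CB·CB
    C ↦ CB
    D ↦ A
    A ↦ D  (constrained at step 1)
    B ↦ C  (constrained at step 1)

A->D, B->C, C->CB, D->A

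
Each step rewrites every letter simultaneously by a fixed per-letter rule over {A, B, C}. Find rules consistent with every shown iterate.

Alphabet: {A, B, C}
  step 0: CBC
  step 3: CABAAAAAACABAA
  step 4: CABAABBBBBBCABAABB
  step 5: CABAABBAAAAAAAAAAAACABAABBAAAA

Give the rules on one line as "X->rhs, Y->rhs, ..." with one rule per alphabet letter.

A->B, B->AA, C->CA

  step 4 ⇒ step 5: CABAABBBBBBCABAABB ⇒ CA·B·AA·B·B·AA·AA·AA·AA·AA·AA·CA·B·AA·B·B·AA·AA
    A ↦ B
    B ↦ AA
    C ↦ CA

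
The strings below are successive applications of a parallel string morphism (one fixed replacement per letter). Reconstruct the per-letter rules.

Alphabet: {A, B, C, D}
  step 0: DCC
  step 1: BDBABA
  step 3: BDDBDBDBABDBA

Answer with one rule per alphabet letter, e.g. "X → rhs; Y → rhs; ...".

A->C, B->D, C->BA, D->BD

  step 0 ⇒ step 1: DCC ⇒ BD·BA·BA
    C ↦ BA
    D ↦ BD
    A ↦ C  (constrained at step 1)
    B ↦ D  (constrained at step 1)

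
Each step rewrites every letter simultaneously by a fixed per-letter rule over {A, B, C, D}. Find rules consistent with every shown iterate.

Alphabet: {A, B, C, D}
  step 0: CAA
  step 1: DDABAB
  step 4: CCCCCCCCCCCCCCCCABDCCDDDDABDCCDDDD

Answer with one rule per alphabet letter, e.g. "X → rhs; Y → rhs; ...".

  step 0 ⇒ step 1: CAA ⇒ DD·AB·AB
    A ↦ AB
    C ↦ DD
    B ↦ D  (constrained at step 1)
    D ↦ CC  (constrained at step 1)

A->AB, B->D, C->DD, D->CC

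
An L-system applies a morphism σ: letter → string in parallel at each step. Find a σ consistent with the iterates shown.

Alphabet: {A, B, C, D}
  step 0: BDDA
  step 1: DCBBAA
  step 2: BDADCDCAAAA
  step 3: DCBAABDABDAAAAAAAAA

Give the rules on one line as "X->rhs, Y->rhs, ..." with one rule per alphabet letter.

  step 2 ⇒ step 3: BDADCDCAAAA ⇒ DC·B·AA·B·DA·B·DA·AA·AA·AA·AA
    A ↦ AA
    B ↦ DC
    C ↦ DA
    D ↦ B

A->AA, B->DC, C->DA, D->B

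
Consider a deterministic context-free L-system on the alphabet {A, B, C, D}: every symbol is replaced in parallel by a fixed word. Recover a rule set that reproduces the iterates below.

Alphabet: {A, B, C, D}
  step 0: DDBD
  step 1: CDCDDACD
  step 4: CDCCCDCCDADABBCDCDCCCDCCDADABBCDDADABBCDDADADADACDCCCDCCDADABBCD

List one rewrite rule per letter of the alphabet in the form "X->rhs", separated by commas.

  step 0 ⇒ step 1: DDBD ⇒ CD·CD·DA·CD
    B ↦ DA
    D ↦ CD
    A ↦ CC  (constrained at step 1)
    C ↦ BB  (constrained at step 1)

A->CC, B->DA, C->BB, D->CD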